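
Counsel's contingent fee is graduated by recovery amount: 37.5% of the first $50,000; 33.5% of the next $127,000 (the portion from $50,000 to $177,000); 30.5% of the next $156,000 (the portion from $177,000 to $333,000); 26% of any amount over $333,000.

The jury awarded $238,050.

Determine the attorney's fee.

First $50,000 at 37.5% = $18,750.00
Next $127,000 at 33.5% = $42,545.00
Remaining $61,050 at 30.5% = $18,620.25
Fee: $18,750.00 + $42,545.00 + $18,620.25 = $79,915.25

$79,915.25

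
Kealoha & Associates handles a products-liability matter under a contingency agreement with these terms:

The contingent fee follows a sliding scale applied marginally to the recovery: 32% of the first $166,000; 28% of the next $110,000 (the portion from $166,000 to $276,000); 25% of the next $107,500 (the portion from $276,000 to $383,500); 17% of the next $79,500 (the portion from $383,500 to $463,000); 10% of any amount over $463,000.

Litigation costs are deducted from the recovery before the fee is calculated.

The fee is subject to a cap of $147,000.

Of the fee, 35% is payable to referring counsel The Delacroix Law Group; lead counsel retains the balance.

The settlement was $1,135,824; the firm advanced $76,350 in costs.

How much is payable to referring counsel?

$51,450.00

Fee base (net of costs): $1,135,824 − $76,350 = $1,059,474
First $166,000 at 32% = $53,120.00
Next $110,000 at 28% = $30,800.00
Next $107,500 at 25% = $26,875.00
Next $79,500 at 17% = $13,515.00
Remaining $596,474 at 10% = $59,647.40
Fee: $53,120.00 + $30,800.00 + $26,875.00 + $13,515.00 + $59,647.40 = $183,957.40
$183,957.40 exceeds the $147,000 cap, so the fee is capped at $147,000.00.
Referral share: 35% of $147,000.00 = $51,450.00; lead counsel retains $147,000.00 − $51,450.00 = $95,550.00.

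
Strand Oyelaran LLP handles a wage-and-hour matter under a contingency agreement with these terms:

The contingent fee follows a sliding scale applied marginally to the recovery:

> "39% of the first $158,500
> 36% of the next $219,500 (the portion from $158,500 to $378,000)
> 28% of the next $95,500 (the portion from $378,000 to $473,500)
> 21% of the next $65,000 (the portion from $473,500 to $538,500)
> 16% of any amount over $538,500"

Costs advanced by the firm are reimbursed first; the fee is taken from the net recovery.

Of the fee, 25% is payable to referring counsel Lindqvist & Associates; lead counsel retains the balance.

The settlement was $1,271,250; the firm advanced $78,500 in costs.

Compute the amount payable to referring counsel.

$71,476.25

Fee base (net of costs): $1,271,250 − $78,500 = $1,192,750
First $158,500 at 39% = $61,815.00
Next $219,500 at 36% = $79,020.00
Next $95,500 at 28% = $26,740.00
Next $65,000 at 21% = $13,650.00
Remaining $654,250 at 16% = $104,680.00
Fee: $61,815.00 + $79,020.00 + $26,740.00 + $13,650.00 + $104,680.00 = $285,905.00
Referral share: 25% of $285,905.00 = $71,476.25; lead counsel retains $285,905.00 − $71,476.25 = $214,428.75.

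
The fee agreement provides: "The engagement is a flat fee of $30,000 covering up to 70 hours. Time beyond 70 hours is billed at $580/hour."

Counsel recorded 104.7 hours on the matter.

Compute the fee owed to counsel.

Flat fee: $30,000.00
Excess hours: 104.7 − 70 = 34.7
Overrun: 34.7 × $580 = $20,126.00
Total: $30,000.00 + $20,126.00 = $50,126.00

$50,126.00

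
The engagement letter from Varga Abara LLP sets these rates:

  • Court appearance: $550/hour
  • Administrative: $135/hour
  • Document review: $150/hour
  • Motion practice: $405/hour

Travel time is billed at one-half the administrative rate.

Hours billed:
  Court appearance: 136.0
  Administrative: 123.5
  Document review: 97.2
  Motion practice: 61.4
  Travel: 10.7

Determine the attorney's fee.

Court appearance: 136.0 × $550 = $74,800.00
Administrative: 123.5 × $135 = $16,672.50
Document review: 97.2 × $150 = $14,580.00
Motion practice: 61.4 × $405 = $24,867.00
Subtotal: $74,800.00 + $16,672.50 + $14,580.00 + $24,867.00 = $130,919.50
Travel: 10.7 × ($135 ÷ 2) = 10.7 × $67.50 = $722.25
Total: $130,919.50 + $722.25 = $131,641.75

$131,641.75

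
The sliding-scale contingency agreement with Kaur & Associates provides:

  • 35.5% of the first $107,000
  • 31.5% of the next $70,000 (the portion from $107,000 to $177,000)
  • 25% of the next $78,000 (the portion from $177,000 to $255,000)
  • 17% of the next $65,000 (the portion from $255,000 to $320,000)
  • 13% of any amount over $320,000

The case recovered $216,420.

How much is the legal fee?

First $107,000 at 35.5% = $37,985.00
Next $70,000 at 31.5% = $22,050.00
Remaining $39,420 at 25% = $9,855.00
Fee: $37,985.00 + $22,050.00 + $9,855.00 = $69,890.00

$69,890.00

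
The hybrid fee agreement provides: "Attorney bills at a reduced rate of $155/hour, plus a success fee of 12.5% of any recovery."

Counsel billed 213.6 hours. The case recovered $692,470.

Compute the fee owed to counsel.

Hourly: 213.6 × $155 = $33,108.00
Success fee: 12.5% of $692,470 = $86,558.75
Total: $33,108.00 + $86,558.75 = $119,666.75

$119,666.75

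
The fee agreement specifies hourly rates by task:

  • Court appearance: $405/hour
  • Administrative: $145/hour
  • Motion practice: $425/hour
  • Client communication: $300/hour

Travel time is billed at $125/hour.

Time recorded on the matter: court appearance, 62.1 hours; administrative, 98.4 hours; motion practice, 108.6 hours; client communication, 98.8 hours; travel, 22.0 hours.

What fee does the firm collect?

Court appearance: 62.1 × $405 = $25,150.50
Administrative: 98.4 × $145 = $14,268.00
Motion practice: 108.6 × $425 = $46,155.00
Client communication: 98.8 × $300 = $29,640.00
Subtotal: $25,150.50 + $14,268.00 + $46,155.00 + $29,640.00 = $115,213.50
Travel: 22.0 × $125 = $2,750.00
Total: $115,213.50 + $2,750.00 = $117,963.50

$117,963.50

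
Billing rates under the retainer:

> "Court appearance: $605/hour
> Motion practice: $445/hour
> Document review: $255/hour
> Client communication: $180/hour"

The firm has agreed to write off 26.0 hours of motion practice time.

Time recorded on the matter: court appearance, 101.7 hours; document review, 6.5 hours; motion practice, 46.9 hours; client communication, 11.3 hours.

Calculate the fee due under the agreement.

$74,520.50

Court appearance: 101.7 × $605 = $61,528.50
Motion practice: 46.9 × $445 = $20,870.50
Document review: 6.5 × $255 = $1,657.50
Client communication: 11.3 × $180 = $2,034.00
Subtotal: $86,090.50
Write-off: 26.0 × $445 = $11,570.00
Total: $86,090.50 − $11,570.00 = $74,520.50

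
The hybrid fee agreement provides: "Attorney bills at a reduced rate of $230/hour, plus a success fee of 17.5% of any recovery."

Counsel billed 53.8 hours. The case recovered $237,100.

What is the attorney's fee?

Hourly: 53.8 × $230 = $12,374.00
Success fee: 17.5% of $237,100 = $41,492.50
Total: $12,374.00 + $41,492.50 = $53,866.50

$53,866.50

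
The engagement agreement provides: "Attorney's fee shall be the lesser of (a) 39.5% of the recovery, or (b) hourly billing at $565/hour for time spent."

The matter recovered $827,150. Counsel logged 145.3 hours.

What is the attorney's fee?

$82,094.50

(a) 39.5% of $827,150 = $326,724.25
(b) 145.3 × $565 = $82,094.50
The lesser is (b): $82,094.50.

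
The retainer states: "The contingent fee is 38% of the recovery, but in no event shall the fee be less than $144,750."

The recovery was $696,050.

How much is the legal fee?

$264,499.00

38% of $696,050 = $264,499.00
That exceeds the $144,750 minimum.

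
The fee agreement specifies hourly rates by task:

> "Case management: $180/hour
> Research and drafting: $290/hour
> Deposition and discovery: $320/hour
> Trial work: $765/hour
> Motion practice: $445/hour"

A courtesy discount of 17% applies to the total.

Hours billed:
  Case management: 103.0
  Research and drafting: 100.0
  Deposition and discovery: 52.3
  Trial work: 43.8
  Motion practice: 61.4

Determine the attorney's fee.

Case management: 103.0 × $180 = $18,540.00
Research and drafting: 100.0 × $290 = $29,000.00
Deposition and discovery: 52.3 × $320 = $16,736.00
Trial work: 43.8 × $765 = $33,507.00
Motion practice: 61.4 × $445 = $27,323.00
Subtotal: $125,106.00
Less 17% discount: −$21,268.02
Total: $125,106.00 − $21,268.02 = $103,837.98

$103,837.98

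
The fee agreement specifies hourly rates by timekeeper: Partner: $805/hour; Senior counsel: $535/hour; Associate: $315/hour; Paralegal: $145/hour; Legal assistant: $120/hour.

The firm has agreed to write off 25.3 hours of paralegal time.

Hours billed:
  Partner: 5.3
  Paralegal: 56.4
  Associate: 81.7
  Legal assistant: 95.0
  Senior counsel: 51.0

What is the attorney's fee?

$73,196.50

Partner: 5.3 × $805 = $4,266.50
Senior counsel: 51.0 × $535 = $27,285.00
Associate: 81.7 × $315 = $25,735.50
Paralegal: 56.4 × $145 = $8,178.00
Legal assistant: 95.0 × $120 = $11,400.00
Subtotal: $76,865.00
Write-off: 25.3 × $145 = $3,668.50
Total: $76,865.00 − $3,668.50 = $73,196.50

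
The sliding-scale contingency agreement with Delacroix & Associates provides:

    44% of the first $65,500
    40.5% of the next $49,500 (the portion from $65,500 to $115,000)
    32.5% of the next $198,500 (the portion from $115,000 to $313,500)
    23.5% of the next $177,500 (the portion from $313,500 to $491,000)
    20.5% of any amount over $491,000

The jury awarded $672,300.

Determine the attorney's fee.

$192,259.00

First $65,500 at 44% = $28,820.00
Next $49,500 at 40.5% = $20,047.50
Next $198,500 at 32.5% = $64,512.50
Next $177,500 at 23.5% = $41,712.50
Remaining $181,300 at 20.5% = $37,166.50
Fee: $28,820.00 + $20,047.50 + $64,512.50 + $41,712.50 + $37,166.50 = $192,259.00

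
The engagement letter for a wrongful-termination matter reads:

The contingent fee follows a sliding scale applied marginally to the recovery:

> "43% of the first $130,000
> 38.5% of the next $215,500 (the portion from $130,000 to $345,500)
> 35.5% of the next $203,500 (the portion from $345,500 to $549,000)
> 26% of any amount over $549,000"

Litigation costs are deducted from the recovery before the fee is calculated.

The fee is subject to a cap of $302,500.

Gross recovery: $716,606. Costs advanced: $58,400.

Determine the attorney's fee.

$239,503.56

Fee base (net of costs): $716,606 − $58,400 = $658,206
First $130,000 at 43% = $55,900.00
Next $215,500 at 38.5% = $82,967.50
Next $203,500 at 35.5% = $72,242.50
Remaining $109,206 at 26% = $28,393.56
Fee: $55,900.00 + $82,967.50 + $72,242.50 + $28,393.56 = $239,503.56
$239,503.56 is under the $302,500 cap.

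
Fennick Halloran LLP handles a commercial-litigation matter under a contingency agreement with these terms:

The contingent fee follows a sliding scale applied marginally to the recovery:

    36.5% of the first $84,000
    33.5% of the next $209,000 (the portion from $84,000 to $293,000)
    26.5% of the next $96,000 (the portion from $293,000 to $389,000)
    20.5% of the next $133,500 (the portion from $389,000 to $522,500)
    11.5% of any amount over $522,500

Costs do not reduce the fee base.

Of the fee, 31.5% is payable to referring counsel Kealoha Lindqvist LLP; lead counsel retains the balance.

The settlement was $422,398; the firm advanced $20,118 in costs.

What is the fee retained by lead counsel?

$91,078.69

Fee base is the gross recovery, $422,398; costs are reimbursed separately.
First $84,000 at 36.5% = $30,660.00
Next $209,000 at 33.5% = $70,015.00
Next $96,000 at 26.5% = $25,440.00
Remaining $33,398 at 20.5% = $6,846.59
Fee: $30,660.00 + $70,015.00 + $25,440.00 + $6,846.59 = $132,961.59
Referral share: 31.5% of $132,961.59 = $41,882.90; lead counsel retains $132,961.59 − $41,882.90 = $91,078.69.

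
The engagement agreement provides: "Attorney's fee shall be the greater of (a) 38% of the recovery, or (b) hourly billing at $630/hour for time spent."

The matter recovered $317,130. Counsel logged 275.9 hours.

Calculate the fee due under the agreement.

(a) 38% of $317,130 = $120,509.40
(b) 275.9 × $630 = $173,817.00
The greater is (b): $173,817.00.

$173,817.00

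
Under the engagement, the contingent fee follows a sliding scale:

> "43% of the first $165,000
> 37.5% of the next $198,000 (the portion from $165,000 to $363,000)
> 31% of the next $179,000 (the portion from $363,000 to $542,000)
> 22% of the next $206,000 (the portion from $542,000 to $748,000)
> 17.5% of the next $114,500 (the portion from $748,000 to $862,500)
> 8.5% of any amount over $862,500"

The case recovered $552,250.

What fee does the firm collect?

First $165,000 at 43% = $70,950.00
Next $198,000 at 37.5% = $74,250.00
Next $179,000 at 31% = $55,490.00
Remaining $10,250 at 22% = $2,255.00
Fee: $70,950.00 + $74,250.00 + $55,490.00 + $2,255.00 = $202,945.00

$202,945.00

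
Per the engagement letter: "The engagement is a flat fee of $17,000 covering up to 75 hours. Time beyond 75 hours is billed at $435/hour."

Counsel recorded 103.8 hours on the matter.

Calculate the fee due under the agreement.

Flat fee: $17,000.00
Excess hours: 103.8 − 75 = 28.8
Overrun: 28.8 × $435 = $12,528.00
Total: $17,000.00 + $12,528.00 = $29,528.00

$29,528.00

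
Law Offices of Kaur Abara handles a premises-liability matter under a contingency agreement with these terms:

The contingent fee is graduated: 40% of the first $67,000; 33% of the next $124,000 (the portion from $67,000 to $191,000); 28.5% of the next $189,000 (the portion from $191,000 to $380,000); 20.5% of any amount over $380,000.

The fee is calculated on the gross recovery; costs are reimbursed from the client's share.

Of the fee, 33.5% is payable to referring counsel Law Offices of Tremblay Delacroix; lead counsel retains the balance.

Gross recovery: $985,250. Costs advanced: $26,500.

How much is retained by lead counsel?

$163,364.73

Fee base is the gross recovery, $985,250; costs are reimbursed separately.
First $67,000 at 40% = $26,800.00
Next $124,000 at 33% = $40,920.00
Next $189,000 at 28.5% = $53,865.00
Remaining $605,250 at 20.5% = $124,076.25
Fee: $26,800.00 + $40,920.00 + $53,865.00 + $124,076.25 = $245,661.25
Referral share: 33.5% of $245,661.25 = $82,296.52; lead counsel retains $245,661.25 − $82,296.52 = $163,364.73.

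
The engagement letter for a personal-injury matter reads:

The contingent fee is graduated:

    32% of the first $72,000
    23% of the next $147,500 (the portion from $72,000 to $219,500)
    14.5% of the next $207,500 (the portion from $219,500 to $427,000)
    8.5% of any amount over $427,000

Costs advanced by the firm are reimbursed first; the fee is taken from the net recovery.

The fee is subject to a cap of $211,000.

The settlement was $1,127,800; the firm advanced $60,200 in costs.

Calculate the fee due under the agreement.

Fee base (net of costs): $1,127,800 − $60,200 = $1,067,600
First $72,000 at 32% = $23,040.00
Next $147,500 at 23% = $33,925.00
Next $207,500 at 14.5% = $30,087.50
Remaining $640,600 at 8.5% = $54,451.00
Fee: $23,040.00 + $33,925.00 + $30,087.50 + $54,451.00 = $141,503.50
$141,503.50 is under the $211,000 cap.

$141,503.50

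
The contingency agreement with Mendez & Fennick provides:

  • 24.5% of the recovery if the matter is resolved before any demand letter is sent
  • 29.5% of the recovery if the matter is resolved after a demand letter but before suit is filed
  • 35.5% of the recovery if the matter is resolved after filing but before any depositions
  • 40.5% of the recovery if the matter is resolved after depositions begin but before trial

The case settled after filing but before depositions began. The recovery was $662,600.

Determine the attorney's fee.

The matter settled after filing but before depositions began, so the 35.5% rate applies.
$662,600 × 35.5% = $235,223.00

$235,223.00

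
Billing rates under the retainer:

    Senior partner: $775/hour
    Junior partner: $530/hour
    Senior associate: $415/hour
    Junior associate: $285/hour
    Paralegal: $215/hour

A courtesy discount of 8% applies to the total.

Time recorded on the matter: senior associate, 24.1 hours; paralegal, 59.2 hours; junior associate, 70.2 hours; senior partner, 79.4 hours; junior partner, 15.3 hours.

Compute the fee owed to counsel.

Senior partner: 79.4 × $775 = $61,535.00
Junior partner: 15.3 × $530 = $8,109.00
Senior associate: 24.1 × $415 = $10,001.50
Junior associate: 70.2 × $285 = $20,007.00
Paralegal: 59.2 × $215 = $12,728.00
Subtotal: $112,380.50
Less 8% discount: −$8,990.44
Total: $112,380.50 − $8,990.44 = $103,390.06

$103,390.06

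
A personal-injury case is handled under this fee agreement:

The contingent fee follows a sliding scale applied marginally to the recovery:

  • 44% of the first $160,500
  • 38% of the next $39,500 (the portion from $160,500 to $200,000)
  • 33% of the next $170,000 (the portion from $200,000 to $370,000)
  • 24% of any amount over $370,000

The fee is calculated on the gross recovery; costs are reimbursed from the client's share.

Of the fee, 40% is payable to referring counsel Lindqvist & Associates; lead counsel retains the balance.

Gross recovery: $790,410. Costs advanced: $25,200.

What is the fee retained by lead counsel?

Fee base is the gross recovery, $790,410; costs are reimbursed separately.
First $160,500 at 44% = $70,620.00
Next $39,500 at 38% = $15,010.00
Next $170,000 at 33% = $56,100.00
Remaining $420,410 at 24% = $100,898.40
Fee: $70,620.00 + $15,010.00 + $56,100.00 + $100,898.40 = $242,628.40
Referral share: 40% of $242,628.40 = $97,051.36; lead counsel retains $242,628.40 − $97,051.36 = $145,577.04.

$145,577.04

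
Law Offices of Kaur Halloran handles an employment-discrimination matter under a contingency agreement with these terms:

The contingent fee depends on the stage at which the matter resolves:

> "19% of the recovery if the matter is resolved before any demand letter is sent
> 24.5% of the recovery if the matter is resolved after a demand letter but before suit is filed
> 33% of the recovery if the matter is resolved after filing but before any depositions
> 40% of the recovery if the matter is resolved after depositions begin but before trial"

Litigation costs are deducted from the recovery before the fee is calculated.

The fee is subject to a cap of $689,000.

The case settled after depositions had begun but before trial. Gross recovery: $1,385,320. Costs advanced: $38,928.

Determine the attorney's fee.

$538,556.80

Fee base (net of costs): $1,385,320 − $38,928 = $1,346,392
The matter settled after depositions had begun but before trial, so the 40% rate applies.
$1,346,392 × 40% = $538,556.80
$538,556.80 is under the $689,000 cap.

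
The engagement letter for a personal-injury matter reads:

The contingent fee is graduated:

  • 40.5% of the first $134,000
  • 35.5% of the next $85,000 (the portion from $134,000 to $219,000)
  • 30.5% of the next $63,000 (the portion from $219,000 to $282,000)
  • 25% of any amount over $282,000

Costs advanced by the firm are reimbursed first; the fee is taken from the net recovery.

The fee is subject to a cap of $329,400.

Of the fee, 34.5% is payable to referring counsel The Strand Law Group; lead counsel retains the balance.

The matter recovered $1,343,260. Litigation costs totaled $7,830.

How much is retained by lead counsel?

Fee base (net of costs): $1,343,260 − $7,830 = $1,335,430
First $134,000 at 40.5% = $54,270.00
Next $85,000 at 35.5% = $30,175.00
Next $63,000 at 30.5% = $19,215.00
Remaining $1,053,430 at 25% = $263,357.50
Fee: $54,270.00 + $30,175.00 + $19,215.00 + $263,357.50 = $367,017.50
$367,017.50 exceeds the $329,400 cap, so the fee is capped at $329,400.00.
Referral share: 34.5% of $329,400.00 = $113,643.00; lead counsel retains $329,400.00 − $113,643.00 = $215,757.00.

$215,757.00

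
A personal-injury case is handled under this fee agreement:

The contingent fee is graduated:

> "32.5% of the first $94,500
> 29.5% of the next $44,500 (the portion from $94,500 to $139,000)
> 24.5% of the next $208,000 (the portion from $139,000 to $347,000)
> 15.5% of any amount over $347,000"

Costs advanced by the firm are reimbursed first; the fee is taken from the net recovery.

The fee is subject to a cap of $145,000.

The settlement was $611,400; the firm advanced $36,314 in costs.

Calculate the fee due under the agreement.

Fee base (net of costs): $611,400 − $36,314 = $575,086
First $94,500 at 32.5% = $30,712.50
Next $44,500 at 29.5% = $13,127.50
Next $208,000 at 24.5% = $50,960.00
Remaining $228,086 at 15.5% = $35,353.33
Fee: $30,712.50 + $13,127.50 + $50,960.00 + $35,353.33 = $130,153.33
$130,153.33 is under the $145,000 cap.

$130,153.33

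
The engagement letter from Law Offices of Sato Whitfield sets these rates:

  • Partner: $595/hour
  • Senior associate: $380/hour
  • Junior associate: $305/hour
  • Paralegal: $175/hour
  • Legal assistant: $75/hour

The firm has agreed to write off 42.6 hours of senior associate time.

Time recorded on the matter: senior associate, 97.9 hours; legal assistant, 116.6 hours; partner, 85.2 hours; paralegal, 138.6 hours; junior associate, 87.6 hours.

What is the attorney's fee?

Partner: 85.2 × $595 = $50,694.00
Senior associate: 97.9 × $380 = $37,202.00
Junior associate: 87.6 × $305 = $26,718.00
Paralegal: 138.6 × $175 = $24,255.00
Legal assistant: 116.6 × $75 = $8,745.00
Subtotal: $147,614.00
Write-off: 42.6 × $380 = $16,188.00
Total: $147,614.00 − $16,188.00 = $131,426.00

$131,426.00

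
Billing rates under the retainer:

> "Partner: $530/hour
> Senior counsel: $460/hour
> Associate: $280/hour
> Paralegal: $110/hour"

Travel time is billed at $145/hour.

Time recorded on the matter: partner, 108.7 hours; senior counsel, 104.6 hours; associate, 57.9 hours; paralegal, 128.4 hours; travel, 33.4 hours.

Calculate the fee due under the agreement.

Partner: 108.7 × $530 = $57,611.00
Senior counsel: 104.6 × $460 = $48,116.00
Associate: 57.9 × $280 = $16,212.00
Paralegal: 128.4 × $110 = $14,124.00
Subtotal: $57,611.00 + $48,116.00 + $16,212.00 + $14,124.00 = $136,063.00
Travel: 33.4 × $145 = $4,843.00
Total: $136,063.00 + $4,843.00 = $140,906.00

$140,906.00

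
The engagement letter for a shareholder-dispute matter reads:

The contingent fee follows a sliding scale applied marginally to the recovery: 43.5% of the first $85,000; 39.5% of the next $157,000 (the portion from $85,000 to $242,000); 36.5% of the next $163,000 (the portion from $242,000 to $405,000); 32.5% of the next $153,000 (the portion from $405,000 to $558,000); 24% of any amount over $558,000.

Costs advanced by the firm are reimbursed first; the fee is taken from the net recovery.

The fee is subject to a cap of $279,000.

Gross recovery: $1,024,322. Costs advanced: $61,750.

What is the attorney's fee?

Fee base (net of costs): $1,024,322 − $61,750 = $962,572
First $85,000 at 43.5% = $36,975.00
Next $157,000 at 39.5% = $62,015.00
Next $163,000 at 36.5% = $59,495.00
Next $153,000 at 32.5% = $49,725.00
Remaining $404,572 at 24% = $97,097.28
Fee: $36,975.00 + $62,015.00 + $59,495.00 + $49,725.00 + $97,097.28 = $305,307.28
$305,307.28 exceeds the $279,000 cap, so the fee is capped at $279,000.00.

$279,000.00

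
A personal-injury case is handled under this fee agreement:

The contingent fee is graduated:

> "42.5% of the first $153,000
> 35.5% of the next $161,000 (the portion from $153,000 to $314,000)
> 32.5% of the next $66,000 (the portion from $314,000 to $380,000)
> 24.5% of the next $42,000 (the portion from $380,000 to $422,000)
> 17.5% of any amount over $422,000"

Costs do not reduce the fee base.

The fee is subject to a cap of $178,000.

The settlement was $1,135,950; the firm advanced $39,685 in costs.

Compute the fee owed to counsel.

Fee base is the gross recovery, $1,135,950; costs are reimbursed separately.
First $153,000 at 42.5% = $65,025.00
Next $161,000 at 35.5% = $57,155.00
Next $66,000 at 32.5% = $21,450.00
Next $42,000 at 24.5% = $10,290.00
Remaining $713,950 at 17.5% = $124,941.25
Fee: $65,025.00 + $57,155.00 + $21,450.00 + $10,290.00 + $124,941.25 = $278,861.25
$278,861.25 exceeds the $178,000 cap, so the fee is capped at $178,000.00.

$178,000.00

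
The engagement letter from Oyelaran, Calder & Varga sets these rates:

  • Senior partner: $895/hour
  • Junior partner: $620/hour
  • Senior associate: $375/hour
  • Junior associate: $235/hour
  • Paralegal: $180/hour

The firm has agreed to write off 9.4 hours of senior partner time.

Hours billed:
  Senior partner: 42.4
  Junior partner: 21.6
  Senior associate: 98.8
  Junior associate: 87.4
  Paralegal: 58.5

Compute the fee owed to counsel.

$111,046.00

Senior partner: 42.4 × $895 = $37,948.00
Junior partner: 21.6 × $620 = $13,392.00
Senior associate: 98.8 × $375 = $37,050.00
Junior associate: 87.4 × $235 = $20,539.00
Paralegal: 58.5 × $180 = $10,530.00
Subtotal: $119,459.00
Write-off: 9.4 × $895 = $8,413.00
Total: $119,459.00 − $8,413.00 = $111,046.00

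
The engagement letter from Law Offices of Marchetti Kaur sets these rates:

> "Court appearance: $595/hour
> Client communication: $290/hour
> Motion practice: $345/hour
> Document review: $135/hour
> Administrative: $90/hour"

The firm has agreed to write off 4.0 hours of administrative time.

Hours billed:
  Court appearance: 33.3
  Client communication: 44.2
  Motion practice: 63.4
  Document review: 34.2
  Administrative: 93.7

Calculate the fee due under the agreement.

Court appearance: 33.3 × $595 = $19,813.50
Client communication: 44.2 × $290 = $12,818.00
Motion practice: 63.4 × $345 = $21,873.00
Document review: 34.2 × $135 = $4,617.00
Administrative: 93.7 × $90 = $8,433.00
Subtotal: $67,554.50
Write-off: 4.0 × $90 = $360.00
Total: $67,554.50 − $360.00 = $67,194.50

$67,194.50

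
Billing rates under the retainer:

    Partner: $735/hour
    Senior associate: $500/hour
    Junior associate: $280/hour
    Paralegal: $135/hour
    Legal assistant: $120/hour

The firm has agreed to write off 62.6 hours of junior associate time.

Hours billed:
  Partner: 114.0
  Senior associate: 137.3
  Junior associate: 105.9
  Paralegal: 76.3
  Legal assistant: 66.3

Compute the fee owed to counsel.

Partner: 114.0 × $735 = $83,790.00
Senior associate: 137.3 × $500 = $68,650.00
Junior associate: 105.9 × $280 = $29,652.00
Paralegal: 76.3 × $135 = $10,300.50
Legal assistant: 66.3 × $120 = $7,956.00
Subtotal: $200,348.50
Write-off: 62.6 × $280 = $17,528.00
Total: $200,348.50 − $17,528.00 = $182,820.50

$182,820.50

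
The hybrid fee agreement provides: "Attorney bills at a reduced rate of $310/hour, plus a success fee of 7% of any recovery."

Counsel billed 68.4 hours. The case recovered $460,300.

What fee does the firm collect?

Hourly: 68.4 × $310 = $21,204.00
Success fee: 7% of $460,300 = $32,221.00
Total: $21,204.00 + $32,221.00 = $53,425.00

$53,425.00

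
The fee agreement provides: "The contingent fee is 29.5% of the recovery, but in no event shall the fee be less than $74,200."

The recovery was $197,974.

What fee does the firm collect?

$74,200.00

29.5% of $197,974 = $58,402.33
That is below the $74,200 minimum, so the minimum applies.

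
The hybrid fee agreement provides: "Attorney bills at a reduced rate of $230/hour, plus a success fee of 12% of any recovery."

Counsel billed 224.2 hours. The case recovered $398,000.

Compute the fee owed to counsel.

Hourly: 224.2 × $230 = $51,566.00
Success fee: 12% of $398,000 = $47,760.00
Total: $51,566.00 + $47,760.00 = $99,326.00

$99,326.00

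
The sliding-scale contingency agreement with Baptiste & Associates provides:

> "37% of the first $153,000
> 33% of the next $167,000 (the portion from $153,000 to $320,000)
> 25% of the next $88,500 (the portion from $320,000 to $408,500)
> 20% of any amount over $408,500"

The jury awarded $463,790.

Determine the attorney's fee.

First $153,000 at 37% = $56,610.00
Next $167,000 at 33% = $55,110.00
Next $88,500 at 25% = $22,125.00
Remaining $55,290 at 20% = $11,058.00
Fee: $56,610.00 + $55,110.00 + $22,125.00 + $11,058.00 = $144,903.00

$144,903.00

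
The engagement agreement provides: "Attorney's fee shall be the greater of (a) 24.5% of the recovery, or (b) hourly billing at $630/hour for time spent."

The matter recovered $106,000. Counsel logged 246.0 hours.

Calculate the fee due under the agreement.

(a) 24.5% of $106,000 = $25,970.00
(b) 246.0 × $630 = $154,980.00
The greater is (b): $154,980.00.

$154,980.00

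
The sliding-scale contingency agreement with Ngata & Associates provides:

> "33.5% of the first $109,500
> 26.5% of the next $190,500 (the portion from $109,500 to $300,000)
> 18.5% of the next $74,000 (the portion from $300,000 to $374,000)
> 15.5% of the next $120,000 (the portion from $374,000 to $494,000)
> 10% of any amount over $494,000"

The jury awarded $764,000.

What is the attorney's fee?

$146,455.00

First $109,500 at 33.5% = $36,682.50
Next $190,500 at 26.5% = $50,482.50
Next $74,000 at 18.5% = $13,690.00
Next $120,000 at 15.5% = $18,600.00
Remaining $270,000 at 10% = $27,000.00
Fee: $36,682.50 + $50,482.50 + $13,690.00 + $18,600.00 + $27,000.00 = $146,455.00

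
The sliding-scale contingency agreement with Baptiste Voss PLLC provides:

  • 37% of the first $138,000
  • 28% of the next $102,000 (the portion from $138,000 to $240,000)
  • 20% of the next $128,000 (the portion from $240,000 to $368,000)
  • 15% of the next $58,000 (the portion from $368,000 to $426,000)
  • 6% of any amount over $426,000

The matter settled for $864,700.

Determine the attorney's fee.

$140,242.00

First $138,000 at 37% = $51,060.00
Next $102,000 at 28% = $28,560.00
Next $128,000 at 20% = $25,600.00
Next $58,000 at 15% = $8,700.00
Remaining $438,700 at 6% = $26,322.00
Fee: $51,060.00 + $28,560.00 + $25,600.00 + $8,700.00 + $26,322.00 = $140,242.00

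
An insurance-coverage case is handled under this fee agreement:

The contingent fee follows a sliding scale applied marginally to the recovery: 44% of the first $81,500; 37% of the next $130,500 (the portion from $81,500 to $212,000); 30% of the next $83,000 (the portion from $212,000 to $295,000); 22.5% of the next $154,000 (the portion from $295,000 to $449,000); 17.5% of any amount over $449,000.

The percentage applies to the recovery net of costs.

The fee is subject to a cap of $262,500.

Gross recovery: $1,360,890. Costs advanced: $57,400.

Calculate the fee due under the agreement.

$262,500.00

Fee base (net of costs): $1,360,890 − $57,400 = $1,303,490
First $81,500 at 44% = $35,860.00
Next $130,500 at 37% = $48,285.00
Next $83,000 at 30% = $24,900.00
Next $154,000 at 22.5% = $34,650.00
Remaining $854,490 at 17.5% = $149,535.75
Fee: $35,860.00 + $48,285.00 + $24,900.00 + $34,650.00 + $149,535.75 = $293,230.75
$293,230.75 exceeds the $262,500 cap, so the fee is capped at $262,500.00.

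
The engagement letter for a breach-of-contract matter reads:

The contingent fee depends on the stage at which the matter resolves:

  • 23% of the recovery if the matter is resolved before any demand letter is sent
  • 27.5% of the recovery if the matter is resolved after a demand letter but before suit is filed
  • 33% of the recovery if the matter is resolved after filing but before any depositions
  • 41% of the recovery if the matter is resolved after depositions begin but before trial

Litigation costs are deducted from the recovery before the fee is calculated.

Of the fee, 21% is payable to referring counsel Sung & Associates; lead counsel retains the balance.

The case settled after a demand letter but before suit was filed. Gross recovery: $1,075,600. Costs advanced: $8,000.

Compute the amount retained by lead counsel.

Fee base (net of costs): $1,075,600 − $8,000 = $1,067,600
The matter settled after a demand letter but before suit was filed, so the 27.5% rate applies.
$1,067,600 × 27.5% = $293,590.00
Referral share: 21% of $293,590.00 = $61,653.90; lead counsel retains $293,590.00 − $61,653.90 = $231,936.10.

$231,936.10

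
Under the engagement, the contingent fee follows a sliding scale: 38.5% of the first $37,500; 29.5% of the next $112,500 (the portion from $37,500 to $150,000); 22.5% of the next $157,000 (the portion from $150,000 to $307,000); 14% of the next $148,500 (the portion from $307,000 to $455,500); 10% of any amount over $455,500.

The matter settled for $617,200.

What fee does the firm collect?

$119,910.00

First $37,500 at 38.5% = $14,437.50
Next $112,500 at 29.5% = $33,187.50
Next $157,000 at 22.5% = $35,325.00
Next $148,500 at 14% = $20,790.00
Remaining $161,700 at 10% = $16,170.00
Fee: $14,437.50 + $33,187.50 + $35,325.00 + $20,790.00 + $16,170.00 = $119,910.00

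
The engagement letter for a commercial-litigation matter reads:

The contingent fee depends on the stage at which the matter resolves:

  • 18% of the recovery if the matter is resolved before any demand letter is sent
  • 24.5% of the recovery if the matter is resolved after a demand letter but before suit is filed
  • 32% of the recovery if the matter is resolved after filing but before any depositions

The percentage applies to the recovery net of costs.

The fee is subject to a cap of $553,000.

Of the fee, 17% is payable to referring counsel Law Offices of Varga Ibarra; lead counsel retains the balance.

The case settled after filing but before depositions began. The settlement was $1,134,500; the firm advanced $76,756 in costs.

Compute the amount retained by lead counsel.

Fee base (net of costs): $1,134,500 − $76,756 = $1,057,744
The matter settled after filing but before depositions began, so the 32% rate applies.
$1,057,744 × 32% = $338,478.08
$338,478.08 is under the $553,000 cap.
Referral share: 17% of $338,478.08 = $57,541.27; lead counsel retains $338,478.08 − $57,541.27 = $280,936.81.

$280,936.81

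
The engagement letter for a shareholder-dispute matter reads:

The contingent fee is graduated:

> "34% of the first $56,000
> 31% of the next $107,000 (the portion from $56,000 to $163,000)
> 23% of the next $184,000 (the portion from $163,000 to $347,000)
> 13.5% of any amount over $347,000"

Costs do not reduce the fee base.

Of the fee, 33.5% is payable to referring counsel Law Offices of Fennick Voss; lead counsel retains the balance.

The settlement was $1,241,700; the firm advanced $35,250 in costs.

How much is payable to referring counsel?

Fee base is the gross recovery, $1,241,700; costs are reimbursed separately.
First $56,000 at 34% = $19,040.00
Next $107,000 at 31% = $33,170.00
Next $184,000 at 23% = $42,320.00
Remaining $894,700 at 13.5% = $120,784.50
Fee: $19,040.00 + $33,170.00 + $42,320.00 + $120,784.50 = $215,314.50
Referral share: 33.5% of $215,314.50 = $72,130.36; lead counsel retains $215,314.50 − $72,130.36 = $143,184.14.

$72,130.36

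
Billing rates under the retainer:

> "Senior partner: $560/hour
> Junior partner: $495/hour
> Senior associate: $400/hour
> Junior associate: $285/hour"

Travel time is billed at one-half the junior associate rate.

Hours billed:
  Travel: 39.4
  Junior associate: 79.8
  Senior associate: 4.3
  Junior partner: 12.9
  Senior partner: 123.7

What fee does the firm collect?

$105,735.00

Senior partner: 123.7 × $560 = $69,272.00
Junior partner: 12.9 × $495 = $6,385.50
Senior associate: 4.3 × $400 = $1,720.00
Junior associate: 79.8 × $285 = $22,743.00
Subtotal: $69,272.00 + $6,385.50 + $1,720.00 + $22,743.00 = $100,120.50
Travel: 39.4 × ($285 ÷ 2) = 39.4 × $142.50 = $5,614.50
Total: $100,120.50 + $5,614.50 = $105,735.00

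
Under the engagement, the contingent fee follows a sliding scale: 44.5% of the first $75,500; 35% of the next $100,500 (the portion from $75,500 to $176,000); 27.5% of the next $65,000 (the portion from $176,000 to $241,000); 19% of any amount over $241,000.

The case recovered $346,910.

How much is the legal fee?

$106,770.40

First $75,500 at 44.5% = $33,597.50
Next $100,500 at 35% = $35,175.00
Next $65,000 at 27.5% = $17,875.00
Remaining $105,910 at 19% = $20,122.90
Fee: $33,597.50 + $35,175.00 + $17,875.00 + $20,122.90 = $106,770.40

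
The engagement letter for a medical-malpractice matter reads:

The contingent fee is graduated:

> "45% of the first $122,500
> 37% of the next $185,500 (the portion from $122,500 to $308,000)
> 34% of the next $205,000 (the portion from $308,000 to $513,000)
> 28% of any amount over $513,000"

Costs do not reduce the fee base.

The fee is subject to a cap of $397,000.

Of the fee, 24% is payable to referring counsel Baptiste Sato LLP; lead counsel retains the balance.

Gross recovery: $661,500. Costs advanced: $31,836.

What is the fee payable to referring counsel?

Fee base is the gross recovery, $661,500; costs are reimbursed separately.
First $122,500 at 45% = $55,125.00
Next $185,500 at 37% = $68,635.00
Next $205,000 at 34% = $69,700.00
Remaining $148,500 at 28% = $41,580.00
Fee: $55,125.00 + $68,635.00 + $69,700.00 + $41,580.00 = $235,040.00
$235,040.00 is under the $397,000 cap.
Referral share: 24% of $235,040.00 = $56,409.60; lead counsel retains $235,040.00 − $56,409.60 = $178,630.40.

$56,409.60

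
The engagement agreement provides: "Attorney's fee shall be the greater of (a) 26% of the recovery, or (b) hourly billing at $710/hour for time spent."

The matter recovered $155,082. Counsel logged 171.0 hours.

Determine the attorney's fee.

(a) 26% of $155,082 = $40,321.32
(b) 171.0 × $710 = $121,410.00
The greater is (b): $121,410.00.

$121,410.00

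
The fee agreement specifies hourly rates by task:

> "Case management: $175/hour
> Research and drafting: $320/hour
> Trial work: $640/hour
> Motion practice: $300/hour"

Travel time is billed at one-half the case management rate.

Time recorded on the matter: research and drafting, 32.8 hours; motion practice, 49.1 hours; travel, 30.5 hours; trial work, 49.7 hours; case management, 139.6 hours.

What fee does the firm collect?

Case management: 139.6 × $175 = $24,430.00
Research and drafting: 32.8 × $320 = $10,496.00
Trial work: 49.7 × $640 = $31,808.00
Motion practice: 49.1 × $300 = $14,730.00
Subtotal: $24,430.00 + $10,496.00 + $31,808.00 + $14,730.00 = $81,464.00
Travel: 30.5 × ($175 ÷ 2) = 30.5 × $87.50 = $2,668.75
Total: $81,464.00 + $2,668.75 = $84,132.75

$84,132.75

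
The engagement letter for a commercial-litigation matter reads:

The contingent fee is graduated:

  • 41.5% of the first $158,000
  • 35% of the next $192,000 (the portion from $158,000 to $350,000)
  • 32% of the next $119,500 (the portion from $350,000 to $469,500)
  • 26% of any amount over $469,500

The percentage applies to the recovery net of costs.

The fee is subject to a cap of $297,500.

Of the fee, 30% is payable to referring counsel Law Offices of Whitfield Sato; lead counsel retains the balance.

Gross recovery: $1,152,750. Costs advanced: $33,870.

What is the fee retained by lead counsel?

$208,250.00

Fee base (net of costs): $1,152,750 − $33,870 = $1,118,880
First $158,000 at 41.5% = $65,570.00
Next $192,000 at 35% = $67,200.00
Next $119,500 at 32% = $38,240.00
Remaining $649,380 at 26% = $168,838.80
Fee: $65,570.00 + $67,200.00 + $38,240.00 + $168,838.80 = $339,848.80
$339,848.80 exceeds the $297,500 cap, so the fee is capped at $297,500.00.
Referral share: 30% of $297,500.00 = $89,250.00; lead counsel retains $297,500.00 − $89,250.00 = $208,250.00.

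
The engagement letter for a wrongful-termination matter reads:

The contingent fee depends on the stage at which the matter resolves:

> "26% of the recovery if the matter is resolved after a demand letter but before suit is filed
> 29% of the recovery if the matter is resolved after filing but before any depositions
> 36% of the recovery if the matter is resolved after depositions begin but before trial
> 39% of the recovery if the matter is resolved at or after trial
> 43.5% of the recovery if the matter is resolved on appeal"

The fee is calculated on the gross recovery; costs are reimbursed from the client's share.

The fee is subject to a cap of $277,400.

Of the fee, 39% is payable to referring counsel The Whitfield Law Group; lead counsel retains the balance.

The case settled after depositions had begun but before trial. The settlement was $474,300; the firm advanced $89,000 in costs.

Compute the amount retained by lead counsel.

$104,156.28

Fee base is the gross recovery, $474,300; costs are reimbursed separately.
The matter settled after depositions had begun but before trial, so the 36% rate applies.
$474,300 × 36% = $170,748.00
$170,748.00 is under the $277,400 cap.
Referral share: 39% of $170,748.00 = $66,591.72; lead counsel retains $170,748.00 − $66,591.72 = $104,156.28.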